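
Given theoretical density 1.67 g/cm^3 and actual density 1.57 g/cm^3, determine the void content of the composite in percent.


Void% = (rho_theo - rho_actual)/rho_theo * 100 = (1.67 - 1.57)/1.67 * 100 = 5.99%

5.99%


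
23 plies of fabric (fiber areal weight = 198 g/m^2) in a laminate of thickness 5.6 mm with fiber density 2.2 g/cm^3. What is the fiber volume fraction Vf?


Vf = n * FAW / (rho_f * h * 1000) = 23 * 198 / (2.2 * 5.6 * 1000) = 0.3696

0.3696


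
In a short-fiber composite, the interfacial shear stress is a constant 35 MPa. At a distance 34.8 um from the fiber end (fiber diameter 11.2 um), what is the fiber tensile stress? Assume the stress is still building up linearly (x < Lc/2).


Force balance: sigma_f * (pi*d^2/4) = tau * (pi*d) * x  ->  sigma_f = 4 * tau * x / d
sigma_f = 4 * 35 * 34.8 / 11.2 = 435.0 MPa

435.0 MPa


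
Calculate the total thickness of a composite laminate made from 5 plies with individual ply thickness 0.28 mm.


h = n * t_ply = 5 * 0.28 = 1.4 mm

1.4 mm


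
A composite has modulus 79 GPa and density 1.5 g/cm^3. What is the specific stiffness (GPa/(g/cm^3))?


Specific stiffness = E/rho = 79/1.5 = 52.7 GPa/(g/cm^3)

52.7 GPa/(g/cm^3)


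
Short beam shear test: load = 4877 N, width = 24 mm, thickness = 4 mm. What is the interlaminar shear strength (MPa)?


ILSS = 3F/(4bh) = 3*4877/(4*24*4) = 38.1 MPa

38.1 MPa


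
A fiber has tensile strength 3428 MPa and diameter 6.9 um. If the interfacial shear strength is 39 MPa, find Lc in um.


Lc = sigma_f * d / (2 * tau_i) = 3428 * 6.9 / (2 * 39) = 303.2 um

303.2 um


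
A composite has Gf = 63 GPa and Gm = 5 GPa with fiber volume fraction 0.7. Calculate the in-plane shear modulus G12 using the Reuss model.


1/G12 = Vf/Gf + (1-Vf)/Gm = 0.7/63 + 0.3/5
G12 = 14.06 GPa

14.06 GPa


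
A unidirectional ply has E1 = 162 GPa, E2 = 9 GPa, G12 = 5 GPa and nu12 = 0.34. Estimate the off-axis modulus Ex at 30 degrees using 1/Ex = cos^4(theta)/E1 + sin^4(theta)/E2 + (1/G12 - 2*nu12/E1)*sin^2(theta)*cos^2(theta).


cos^4(30) = 0.5625, sin^4(30) = 0.0625, sin^2(30)*cos^2(30) = 0.1875
1/G12 - 2*nu12/E1 = 1/5 - 2*0.34/162 = 0.195802 GPa^-1
1/Ex = 0.5625/162 + 0.0625/9 + 0.195802*0.1875 = 0.0471296 GPa^-1
Ex = 21.22 GPa

21.22 GPa


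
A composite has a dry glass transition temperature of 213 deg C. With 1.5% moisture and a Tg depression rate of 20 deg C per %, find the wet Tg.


Tg_wet = Tg_dry - k*moisture = 213 - 20*1.5 = 183.0 deg C

183.0 deg C


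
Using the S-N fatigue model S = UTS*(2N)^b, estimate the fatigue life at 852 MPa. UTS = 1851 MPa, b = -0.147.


N = 0.5 * (S/UTS)^(1/b) = 0.5 * (852/1851)^(1/-0.147) = 98.0080 cycles

98.0080 cycles


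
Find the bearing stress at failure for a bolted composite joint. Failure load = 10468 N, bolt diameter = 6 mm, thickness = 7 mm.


sigma_br = F/(d*h) = 10468/(6*7) = 249.2 MPa

249.2 MPa


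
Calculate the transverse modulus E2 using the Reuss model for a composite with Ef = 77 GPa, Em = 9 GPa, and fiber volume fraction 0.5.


1/E2 = Vf/Ef + (1-Vf)/Em = 0.5/77 + 0.5/9
E2 = 16.12 GPa

16.12 GPa


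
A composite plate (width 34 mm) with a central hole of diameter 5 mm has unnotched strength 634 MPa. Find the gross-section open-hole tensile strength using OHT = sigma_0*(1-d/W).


OHT = sigma_0*(1-d/W) = 634*(1-5/34) = 540.8 MPa

540.8 MPa


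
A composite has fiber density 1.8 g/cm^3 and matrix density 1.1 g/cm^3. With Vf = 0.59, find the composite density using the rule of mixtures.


rho_c = rho_f*Vf + rho_m*(1-Vf) = 1.8*0.59 + 1.1*0.41 = 1.513 g/cm^3

1.513 g/cm^3


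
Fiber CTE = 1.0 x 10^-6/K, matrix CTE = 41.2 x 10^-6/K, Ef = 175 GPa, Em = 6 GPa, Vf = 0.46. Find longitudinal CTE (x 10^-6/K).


E1 = Ef*Vf + Em*(1-Vf) = 83.74
alpha_1 = (alpha_f*Ef*Vf + alpha_m*Em*(1-Vf))/E1 = 2.56 x 10^-6/K

2.56 x 10^-6/K


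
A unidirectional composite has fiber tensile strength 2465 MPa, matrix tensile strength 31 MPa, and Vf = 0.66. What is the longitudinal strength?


sigma_1 = sigma_f*Vf + sigma_m*(1-Vf) = 2465*0.66 + 31*0.34 = 1637.4 MPa

1637.4 MPa


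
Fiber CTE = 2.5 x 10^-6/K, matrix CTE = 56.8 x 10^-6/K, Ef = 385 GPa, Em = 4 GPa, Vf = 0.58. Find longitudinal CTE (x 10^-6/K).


E1 = Ef*Vf + Em*(1-Vf) = 224.98
alpha_1 = (alpha_f*Ef*Vf + alpha_m*Em*(1-Vf))/E1 = 2.91 x 10^-6/K

2.91 x 10^-6/K


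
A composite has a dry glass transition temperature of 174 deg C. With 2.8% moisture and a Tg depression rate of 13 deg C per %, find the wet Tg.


Tg_wet = Tg_dry - k*moisture = 174 - 13*2.8 = 137.6 deg C

137.6 deg C


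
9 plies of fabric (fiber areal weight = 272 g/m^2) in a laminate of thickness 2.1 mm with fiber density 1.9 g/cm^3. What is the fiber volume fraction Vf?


Vf = n * FAW / (rho_f * h * 1000) = 9 * 272 / (1.9 * 2.1 * 1000) = 0.6135

0.6135


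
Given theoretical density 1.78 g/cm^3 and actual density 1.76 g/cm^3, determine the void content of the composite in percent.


Void% = (rho_theo - rho_actual)/rho_theo * 100 = (1.78 - 1.76)/1.78 * 100 = 1.12%

1.12%


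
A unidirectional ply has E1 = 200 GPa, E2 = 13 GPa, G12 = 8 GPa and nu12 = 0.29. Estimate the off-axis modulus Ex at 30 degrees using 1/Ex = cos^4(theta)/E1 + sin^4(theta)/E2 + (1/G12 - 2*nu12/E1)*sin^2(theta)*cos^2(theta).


cos^4(30) = 0.5625, sin^4(30) = 0.0625, sin^2(30)*cos^2(30) = 0.1875
1/G12 - 2*nu12/E1 = 1/8 - 2*0.29/200 = 0.1221 GPa^-1
1/Ex = 0.5625/200 + 0.0625/13 + 0.1221*0.1875 = 0.0305139 GPa^-1
Ex = 32.77 GPa

32.77 GPa


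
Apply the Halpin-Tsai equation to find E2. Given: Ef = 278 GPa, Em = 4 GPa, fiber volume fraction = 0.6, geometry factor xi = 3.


eta = (Ef/Em - 1)/(Ef/Em + xi) = (69.5 - 1)/(69.5 + 3) = 0.9448
E2 = Em*(1+xi*eta*Vf)/(1-eta*Vf) = 24.94 GPa

24.94 GPa


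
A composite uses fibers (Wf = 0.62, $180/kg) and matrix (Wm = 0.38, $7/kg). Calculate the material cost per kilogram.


Cost = cost_f*Wf + cost_m*Wm = 180*0.62 + 7*0.38 = $114.26/kg

$114.26/kg


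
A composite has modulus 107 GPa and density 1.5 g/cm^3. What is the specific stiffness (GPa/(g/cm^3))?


Specific stiffness = E/rho = 107/1.5 = 71.3 GPa/(g/cm^3)

71.3 GPa/(g/cm^3)


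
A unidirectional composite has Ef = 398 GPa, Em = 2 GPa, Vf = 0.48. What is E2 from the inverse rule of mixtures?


1/E2 = Vf/Ef + (1-Vf)/Em = 0.48/398 + 0.52/2
E2 = 3.83 GPa

3.83 GPa


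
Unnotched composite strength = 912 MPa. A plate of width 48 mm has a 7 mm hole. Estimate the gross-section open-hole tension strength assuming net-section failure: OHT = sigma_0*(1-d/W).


OHT = sigma_0*(1-d/W) = 912*(1-7/48) = 779.0 MPa

779.0 MPa


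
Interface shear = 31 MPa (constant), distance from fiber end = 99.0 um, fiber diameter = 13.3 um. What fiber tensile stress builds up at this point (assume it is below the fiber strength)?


Force balance: sigma_f * (pi*d^2/4) = tau * (pi*d) * x  ->  sigma_f = 4 * tau * x / d
sigma_f = 4 * 31 * 99.0 / 13.3 = 923.0 MPa

923.0 MPa


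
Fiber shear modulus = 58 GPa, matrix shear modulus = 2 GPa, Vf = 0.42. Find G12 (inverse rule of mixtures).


1/G12 = Vf/Gf + (1-Vf)/Gm = 0.42/58 + 0.58/2
G12 = 3.36 GPa

3.36 GPa


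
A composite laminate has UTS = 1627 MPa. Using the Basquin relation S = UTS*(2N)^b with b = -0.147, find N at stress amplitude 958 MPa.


N = 0.5 * (S/UTS)^(1/b) = 0.5 * (958/1627)^(1/-0.147) = 18.3546 cycles

18.3546 cycles


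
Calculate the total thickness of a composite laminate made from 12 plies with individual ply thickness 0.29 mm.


h = n * t_ply = 12 * 0.29 = 3.48 mm

3.48 mm


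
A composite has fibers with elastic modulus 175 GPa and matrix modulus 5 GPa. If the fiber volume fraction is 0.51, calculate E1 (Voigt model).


E1 = Ef*Vf + Em*(1-Vf) = 175*0.51 + 5*0.49 = 91.7 GPa

91.7 GPa


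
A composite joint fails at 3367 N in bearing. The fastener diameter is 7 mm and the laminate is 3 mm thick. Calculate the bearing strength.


sigma_br = F/(d*h) = 3367/(7*3) = 160.3 MPa

160.3 MPa


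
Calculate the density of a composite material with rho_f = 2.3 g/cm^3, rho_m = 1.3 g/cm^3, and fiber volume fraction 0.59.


rho_c = rho_f*Vf + rho_m*(1-Vf) = 2.3*0.59 + 1.3*0.41 = 1.89 g/cm^3

1.89 g/cm^3


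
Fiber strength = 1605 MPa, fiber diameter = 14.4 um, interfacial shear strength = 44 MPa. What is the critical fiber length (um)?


Lc = sigma_f * d / (2 * tau_i) = 1605 * 14.4 / (2 * 44) = 262.6 um

262.6 um


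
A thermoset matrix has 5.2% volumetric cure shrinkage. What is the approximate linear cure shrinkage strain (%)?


Linear shrinkage ≈ vol_shrink/3 = 5.2/3 = 1.733%

1.733%


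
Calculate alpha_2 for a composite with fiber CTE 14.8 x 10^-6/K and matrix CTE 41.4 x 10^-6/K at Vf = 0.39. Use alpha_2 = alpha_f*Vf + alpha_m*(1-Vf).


alpha_2 = alpha_f*Vf + alpha_m*(1-Vf) = 14.8*0.39 + 41.4*0.61 = 31.0 x 10^-6/K

31.0 x 10^-6/K


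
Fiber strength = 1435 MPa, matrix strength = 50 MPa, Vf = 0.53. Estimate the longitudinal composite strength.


sigma_1 = sigma_f*Vf + sigma_m*(1-Vf) = 1435*0.53 + 50*0.47 = 784.1 MPa

784.1 MPa


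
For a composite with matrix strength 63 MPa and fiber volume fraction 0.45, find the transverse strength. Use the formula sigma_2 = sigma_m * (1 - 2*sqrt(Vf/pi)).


factor = 1 - 2*sqrt(0.45/pi) = 0.2431
sigma_2 = 63 * 0.2431 = 15.31 MPa

15.31 MPa


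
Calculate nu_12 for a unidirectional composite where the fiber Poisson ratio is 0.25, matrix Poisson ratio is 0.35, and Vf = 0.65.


nu_12 = nu_f*Vf + nu_m*(1-Vf) = 0.25*0.65 + 0.35*0.35 = 0.285

0.285


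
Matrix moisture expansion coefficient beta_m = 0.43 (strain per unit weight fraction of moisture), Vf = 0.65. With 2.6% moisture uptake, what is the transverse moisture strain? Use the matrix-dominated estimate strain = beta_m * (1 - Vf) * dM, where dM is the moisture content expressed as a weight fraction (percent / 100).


dM = 2.6/100 = 0.026
strain = beta_m * (1-Vf) * dM = 0.43 * 0.35 * 0.026 = 0.003913

0.003913


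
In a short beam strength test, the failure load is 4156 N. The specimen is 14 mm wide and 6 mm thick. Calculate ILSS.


ILSS = 3F/(4bh) = 3*4156/(4*14*6) = 37.11 MPa

37.11 MPa


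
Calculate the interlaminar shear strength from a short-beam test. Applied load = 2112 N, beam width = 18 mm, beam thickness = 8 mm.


ILSS = 3F/(4bh) = 3*2112/(4*18*8) = 11.0 MPa

11.0 MPa


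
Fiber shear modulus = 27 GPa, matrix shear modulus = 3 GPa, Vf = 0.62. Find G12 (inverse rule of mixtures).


1/G12 = Vf/Gf + (1-Vf)/Gm = 0.62/27 + 0.38/3
G12 = 6.68 GPa

6.68 GPa


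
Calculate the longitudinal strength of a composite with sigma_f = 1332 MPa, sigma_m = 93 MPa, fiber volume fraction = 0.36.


sigma_1 = sigma_f*Vf + sigma_m*(1-Vf) = 1332*0.36 + 93*0.64 = 539.0 MPa

539.0 MPa


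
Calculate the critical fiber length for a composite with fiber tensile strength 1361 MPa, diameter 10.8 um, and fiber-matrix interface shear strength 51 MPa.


Lc = sigma_f * d / (2 * tau_i) = 1361 * 10.8 / (2 * 51) = 144.1 um

144.1 um


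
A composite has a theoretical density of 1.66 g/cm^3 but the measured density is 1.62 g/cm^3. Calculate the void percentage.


Void% = (rho_theo - rho_actual)/rho_theo * 100 = (1.66 - 1.62)/1.66 * 100 = 2.41%

2.41%


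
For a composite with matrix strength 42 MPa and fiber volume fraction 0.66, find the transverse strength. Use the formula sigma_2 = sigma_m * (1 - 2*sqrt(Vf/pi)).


factor = 1 - 2*sqrt(0.66/pi) = 0.0833
sigma_2 = 42 * 0.0833 = 3.5 MPa

3.5 MPa


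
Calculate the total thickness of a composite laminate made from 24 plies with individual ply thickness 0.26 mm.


h = n * t_ply = 24 * 0.26 = 6.24 mm

6.24 mm


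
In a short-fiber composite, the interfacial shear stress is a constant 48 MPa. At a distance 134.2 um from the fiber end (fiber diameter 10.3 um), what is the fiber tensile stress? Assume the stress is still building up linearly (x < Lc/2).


Force balance: sigma_f * (pi*d^2/4) = tau * (pi*d) * x  ->  sigma_f = 4 * tau * x / d
sigma_f = 4 * 48 * 134.2 / 10.3 = 2501.6 MPa

2501.6 MPa


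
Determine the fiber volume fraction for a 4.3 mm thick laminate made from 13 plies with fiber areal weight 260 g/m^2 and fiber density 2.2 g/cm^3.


Vf = n * FAW / (rho_f * h * 1000) = 13 * 260 / (2.2 * 4.3 * 1000) = 0.3573

0.3573


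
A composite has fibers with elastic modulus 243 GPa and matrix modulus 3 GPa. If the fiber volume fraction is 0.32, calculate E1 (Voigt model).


E1 = Ef*Vf + Em*(1-Vf) = 243*0.32 + 3*0.68 = 79.8 GPa

79.8 GPa


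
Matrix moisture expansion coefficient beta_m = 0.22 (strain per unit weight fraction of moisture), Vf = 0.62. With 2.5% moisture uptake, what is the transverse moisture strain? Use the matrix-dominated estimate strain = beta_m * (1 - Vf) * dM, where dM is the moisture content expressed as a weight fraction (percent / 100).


dM = 2.5/100 = 0.025
strain = beta_m * (1-Vf) * dM = 0.22 * 0.38 * 0.025 = 0.00209

0.00209


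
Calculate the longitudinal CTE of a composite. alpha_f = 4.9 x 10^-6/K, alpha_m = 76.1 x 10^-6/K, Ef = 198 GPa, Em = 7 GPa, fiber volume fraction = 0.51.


E1 = Ef*Vf + Em*(1-Vf) = 104.41
alpha_1 = (alpha_f*Ef*Vf + alpha_m*Em*(1-Vf))/E1 = 7.24 x 10^-6/K

7.24 x 10^-6/K


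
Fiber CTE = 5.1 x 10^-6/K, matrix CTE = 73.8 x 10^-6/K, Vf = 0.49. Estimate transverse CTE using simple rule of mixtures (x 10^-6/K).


alpha_2 = alpha_f*Vf + alpha_m*(1-Vf) = 5.1*0.49 + 73.8*0.51 = 40.1 x 10^-6/K

40.1 x 10^-6/K


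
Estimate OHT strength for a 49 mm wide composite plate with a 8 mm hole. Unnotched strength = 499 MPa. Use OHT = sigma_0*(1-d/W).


OHT = sigma_0*(1-d/W) = 499*(1-8/49) = 417.5 MPa

417.5 MPa


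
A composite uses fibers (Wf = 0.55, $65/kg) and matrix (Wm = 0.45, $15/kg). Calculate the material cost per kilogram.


Cost = cost_f*Wf + cost_m*Wm = 65*0.55 + 15*0.45 = $42.5/kg

$42.5/kg


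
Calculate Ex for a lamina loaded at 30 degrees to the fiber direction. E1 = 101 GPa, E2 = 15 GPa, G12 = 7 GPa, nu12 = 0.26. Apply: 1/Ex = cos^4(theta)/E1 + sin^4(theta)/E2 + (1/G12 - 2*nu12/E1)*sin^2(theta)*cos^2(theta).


cos^4(30) = 0.5625, sin^4(30) = 0.0625, sin^2(30)*cos^2(30) = 0.1875
1/G12 - 2*nu12/E1 = 1/7 - 2*0.26/101 = 0.137709 GPa^-1
1/Ex = 0.5625/101 + 0.0625/15 + 0.137709*0.1875 = 0.0355563 GPa^-1
Ex = 28.12 GPa

28.12 GPa


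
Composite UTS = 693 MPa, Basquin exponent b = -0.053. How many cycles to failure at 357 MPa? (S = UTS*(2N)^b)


N = 0.5 * (S/UTS)^(1/b) = 0.5 * (357/693)^(1/-0.053) = 136194.3316 cycles

136194.3316 cycles


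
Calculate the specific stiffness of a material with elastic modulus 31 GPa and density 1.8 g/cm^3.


Specific stiffness = E/rho = 31/1.8 = 17.2 GPa/(g/cm^3)

17.2 GPa/(g/cm^3)


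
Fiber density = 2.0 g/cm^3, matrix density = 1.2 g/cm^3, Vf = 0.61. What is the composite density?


rho_c = rho_f*Vf + rho_m*(1-Vf) = 2.0*0.61 + 1.2*0.39 = 1.688 g/cm^3

1.688 g/cm^3


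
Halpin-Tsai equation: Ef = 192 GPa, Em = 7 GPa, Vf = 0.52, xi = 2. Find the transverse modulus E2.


eta = (Ef/Em - 1)/(Ef/Em + xi) = (27.4286 - 1)/(27.4286 + 2) = 0.8981
E2 = Em*(1+xi*eta*Vf)/(1-eta*Vf) = 25.4 GPa

25.4 GPa


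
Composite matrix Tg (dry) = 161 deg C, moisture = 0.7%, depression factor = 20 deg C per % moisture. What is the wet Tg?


Tg_wet = Tg_dry - k*moisture = 161 - 20*0.7 = 147.0 deg C

147.0 deg C


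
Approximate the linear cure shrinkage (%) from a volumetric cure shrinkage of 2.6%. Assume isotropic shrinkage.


Linear shrinkage ≈ vol_shrink/3 = 2.6/3 = 0.867%

0.867%


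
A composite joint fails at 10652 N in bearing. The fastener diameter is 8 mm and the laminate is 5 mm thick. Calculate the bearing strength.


sigma_br = F/(d*h) = 10652/(8*5) = 266.3 MPa

266.3 MPa


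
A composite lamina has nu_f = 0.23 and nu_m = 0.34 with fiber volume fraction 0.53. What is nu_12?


nu_12 = nu_f*Vf + nu_m*(1-Vf) = 0.23*0.53 + 0.34*0.47 = 0.2817

0.2817


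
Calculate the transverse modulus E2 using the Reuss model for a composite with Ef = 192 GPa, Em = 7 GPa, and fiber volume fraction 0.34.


1/E2 = Vf/Ef + (1-Vf)/Em = 0.34/192 + 0.66/7
E2 = 10.41 GPa

10.41 GPa


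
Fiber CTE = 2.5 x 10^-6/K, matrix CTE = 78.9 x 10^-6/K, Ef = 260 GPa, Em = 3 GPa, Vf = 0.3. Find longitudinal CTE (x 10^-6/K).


E1 = Ef*Vf + Em*(1-Vf) = 80.1
alpha_1 = (alpha_f*Ef*Vf + alpha_m*Em*(1-Vf))/E1 = 4.5 x 10^-6/K

4.5 x 10^-6/K


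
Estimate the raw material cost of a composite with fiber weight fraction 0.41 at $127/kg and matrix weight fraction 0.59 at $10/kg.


Cost = cost_f*Wf + cost_m*Wm = 127*0.41 + 10*0.59 = $57.97/kg

$57.97/kg


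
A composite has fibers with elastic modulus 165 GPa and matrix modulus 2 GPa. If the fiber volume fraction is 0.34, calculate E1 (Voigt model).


E1 = Ef*Vf + Em*(1-Vf) = 165*0.34 + 2*0.66 = 57.42 GPa

57.42 GPa


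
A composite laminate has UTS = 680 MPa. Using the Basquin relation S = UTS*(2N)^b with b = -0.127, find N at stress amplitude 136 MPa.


N = 0.5 * (S/UTS)^(1/b) = 0.5 * (136/680)^(1/-0.127) = 159467.0007 cycles

159467.0007 cycles


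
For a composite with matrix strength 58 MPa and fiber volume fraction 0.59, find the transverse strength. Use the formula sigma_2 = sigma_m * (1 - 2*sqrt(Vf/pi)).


factor = 1 - 2*sqrt(0.59/pi) = 0.1333
sigma_2 = 58 * 0.1333 = 7.73 MPa

7.73 MPa


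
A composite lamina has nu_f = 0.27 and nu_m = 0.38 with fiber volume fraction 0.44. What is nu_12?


nu_12 = nu_f*Vf + nu_m*(1-Vf) = 0.27*0.44 + 0.38*0.56 = 0.3316

0.3316


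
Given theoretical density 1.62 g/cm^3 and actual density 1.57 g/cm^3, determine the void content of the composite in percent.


Void% = (rho_theo - rho_actual)/rho_theo * 100 = (1.62 - 1.57)/1.62 * 100 = 3.09%

3.09%


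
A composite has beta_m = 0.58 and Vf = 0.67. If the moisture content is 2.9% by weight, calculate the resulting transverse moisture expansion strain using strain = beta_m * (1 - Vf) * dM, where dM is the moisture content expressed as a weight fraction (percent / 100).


dM = 2.9/100 = 0.029
strain = beta_m * (1-Vf) * dM = 0.58 * 0.33 * 0.029 = 0.0055506

0.0055506


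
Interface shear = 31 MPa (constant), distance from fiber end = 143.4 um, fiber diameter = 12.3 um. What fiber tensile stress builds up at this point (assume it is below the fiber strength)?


Force balance: sigma_f * (pi*d^2/4) = tau * (pi*d) * x  ->  sigma_f = 4 * tau * x / d
sigma_f = 4 * 31 * 143.4 / 12.3 = 1445.7 MPa

1445.7 MPa


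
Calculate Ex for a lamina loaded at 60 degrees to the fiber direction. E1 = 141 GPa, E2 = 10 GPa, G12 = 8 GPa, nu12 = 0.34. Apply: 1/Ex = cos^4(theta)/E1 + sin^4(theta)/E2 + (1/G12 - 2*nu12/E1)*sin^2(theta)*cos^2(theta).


cos^4(60) = 0.0625, sin^4(60) = 0.5625, sin^2(60)*cos^2(60) = 0.1875
1/G12 - 2*nu12/E1 = 1/8 - 2*0.34/141 = 0.120177 GPa^-1
1/Ex = 0.0625/141 + 0.5625/10 + 0.120177*0.1875 = 0.0792265 GPa^-1
Ex = 12.62 GPa

12.62 GPa


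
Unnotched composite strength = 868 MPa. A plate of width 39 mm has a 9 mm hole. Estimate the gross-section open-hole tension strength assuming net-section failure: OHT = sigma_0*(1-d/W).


OHT = sigma_0*(1-d/W) = 868*(1-9/39) = 667.7 MPa

667.7 MPa


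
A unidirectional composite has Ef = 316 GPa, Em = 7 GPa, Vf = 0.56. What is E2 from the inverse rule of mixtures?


1/E2 = Vf/Ef + (1-Vf)/Em = 0.56/316 + 0.44/7
E2 = 15.47 GPa

15.47 GPa


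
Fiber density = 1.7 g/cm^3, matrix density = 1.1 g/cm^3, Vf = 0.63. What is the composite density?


rho_c = rho_f*Vf + rho_m*(1-Vf) = 1.7*0.63 + 1.1*0.37 = 1.478 g/cm^3

1.478 g/cm^3


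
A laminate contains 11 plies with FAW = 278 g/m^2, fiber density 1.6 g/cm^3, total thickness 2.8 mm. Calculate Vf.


Vf = n * FAW / (rho_f * h * 1000) = 11 * 278 / (1.6 * 2.8 * 1000) = 0.6826

0.6826


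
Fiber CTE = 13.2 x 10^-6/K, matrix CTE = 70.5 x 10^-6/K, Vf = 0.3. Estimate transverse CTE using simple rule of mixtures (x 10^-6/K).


alpha_2 = alpha_f*Vf + alpha_m*(1-Vf) = 13.2*0.3 + 70.5*0.7 = 53.3 x 10^-6/K

53.3 x 10^-6/K


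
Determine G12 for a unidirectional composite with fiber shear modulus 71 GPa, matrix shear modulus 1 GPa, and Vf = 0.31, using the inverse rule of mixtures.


1/G12 = Vf/Gf + (1-Vf)/Gm = 0.31/71 + 0.69/1
G12 = 1.44 GPa

1.44 GPa


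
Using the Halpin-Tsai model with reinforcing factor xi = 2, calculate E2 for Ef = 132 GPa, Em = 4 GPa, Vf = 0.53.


eta = (Ef/Em - 1)/(Ef/Em + xi) = (33.0 - 1)/(33.0 + 2) = 0.9143
E2 = Em*(1+xi*eta*Vf)/(1-eta*Vf) = 15.28 GPa

15.28 GPa


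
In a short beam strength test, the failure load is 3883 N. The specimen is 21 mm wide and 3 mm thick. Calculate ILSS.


ILSS = 3F/(4bh) = 3*3883/(4*21*3) = 46.23 MPa

46.23 MPa


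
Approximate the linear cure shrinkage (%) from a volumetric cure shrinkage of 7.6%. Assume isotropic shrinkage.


Linear shrinkage ≈ vol_shrink/3 = 7.6/3 = 2.533%

2.533%


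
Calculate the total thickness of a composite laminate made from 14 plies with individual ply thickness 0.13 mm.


h = n * t_ply = 14 * 0.13 = 1.82 mm

1.82 mm


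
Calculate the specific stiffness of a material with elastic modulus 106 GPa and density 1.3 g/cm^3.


Specific stiffness = E/rho = 106/1.3 = 81.5 GPa/(g/cm^3)

81.5 GPa/(g/cm^3)


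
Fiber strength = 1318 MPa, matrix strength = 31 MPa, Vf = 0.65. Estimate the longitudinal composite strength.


sigma_1 = sigma_f*Vf + sigma_m*(1-Vf) = 1318*0.65 + 31*0.35 = 867.6 MPa

867.6 MPa


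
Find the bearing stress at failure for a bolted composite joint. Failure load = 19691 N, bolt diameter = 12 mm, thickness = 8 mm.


sigma_br = F/(d*h) = 19691/(12*8) = 205.1 MPa

205.1 MPa


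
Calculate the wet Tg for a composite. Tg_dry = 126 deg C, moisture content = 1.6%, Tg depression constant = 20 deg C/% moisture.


Tg_wet = Tg_dry - k*moisture = 126 - 20*1.6 = 94.0 deg C

94.0 deg C


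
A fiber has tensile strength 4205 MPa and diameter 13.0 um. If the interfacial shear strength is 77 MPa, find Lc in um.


Lc = sigma_f * d / (2 * tau_i) = 4205 * 13.0 / (2 * 77) = 355.0 um

355.0 um


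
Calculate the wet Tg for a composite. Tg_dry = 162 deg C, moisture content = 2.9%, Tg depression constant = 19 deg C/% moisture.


Tg_wet = Tg_dry - k*moisture = 162 - 19*2.9 = 106.9 deg C

106.9 deg C


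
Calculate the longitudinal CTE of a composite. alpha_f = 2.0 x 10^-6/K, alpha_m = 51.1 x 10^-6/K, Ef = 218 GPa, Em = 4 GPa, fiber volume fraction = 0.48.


E1 = Ef*Vf + Em*(1-Vf) = 106.72
alpha_1 = (alpha_f*Ef*Vf + alpha_m*Em*(1-Vf))/E1 = 2.96 x 10^-6/K

2.96 x 10^-6/K


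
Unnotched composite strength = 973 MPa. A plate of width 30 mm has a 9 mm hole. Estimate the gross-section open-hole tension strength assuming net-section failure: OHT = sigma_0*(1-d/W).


OHT = sigma_0*(1-d/W) = 973*(1-9/30) = 681.1 MPa

681.1 MPa


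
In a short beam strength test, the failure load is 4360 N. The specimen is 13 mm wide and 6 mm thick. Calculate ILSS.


ILSS = 3F/(4bh) = 3*4360/(4*13*6) = 41.92 MPa

41.92 MPa


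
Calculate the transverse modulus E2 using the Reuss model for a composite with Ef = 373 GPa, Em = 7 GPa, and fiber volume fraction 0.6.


1/E2 = Vf/Ef + (1-Vf)/Em = 0.6/373 + 0.4/7
E2 = 17.02 GPa

17.02 GPa


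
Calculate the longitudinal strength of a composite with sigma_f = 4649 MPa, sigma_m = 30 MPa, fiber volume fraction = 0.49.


sigma_1 = sigma_f*Vf + sigma_m*(1-Vf) = 4649*0.49 + 30*0.51 = 2293.3 MPa

2293.3 MPa


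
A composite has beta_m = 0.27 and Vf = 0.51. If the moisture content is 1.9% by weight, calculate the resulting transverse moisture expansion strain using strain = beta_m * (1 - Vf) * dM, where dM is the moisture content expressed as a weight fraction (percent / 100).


dM = 1.9/100 = 0.019
strain = beta_m * (1-Vf) * dM = 0.27 * 0.49 * 0.019 = 0.0025137

0.0025137


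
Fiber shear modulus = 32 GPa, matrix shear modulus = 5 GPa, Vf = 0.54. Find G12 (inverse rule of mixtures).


1/G12 = Vf/Gf + (1-Vf)/Gm = 0.54/32 + 0.46/5
G12 = 9.18 GPa

9.18 GPa


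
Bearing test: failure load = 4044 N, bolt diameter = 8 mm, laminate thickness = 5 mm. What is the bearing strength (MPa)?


sigma_br = F/(d*h) = 4044/(8*5) = 101.1 MPa

101.1 MPa


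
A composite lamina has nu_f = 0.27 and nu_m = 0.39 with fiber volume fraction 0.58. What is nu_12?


nu_12 = nu_f*Vf + nu_m*(1-Vf) = 0.27*0.58 + 0.39*0.42 = 0.3204

0.3204


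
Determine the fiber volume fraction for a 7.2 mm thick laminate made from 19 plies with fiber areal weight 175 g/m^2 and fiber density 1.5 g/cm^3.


Vf = n * FAW / (rho_f * h * 1000) = 19 * 175 / (1.5 * 7.2 * 1000) = 0.3079

0.3079


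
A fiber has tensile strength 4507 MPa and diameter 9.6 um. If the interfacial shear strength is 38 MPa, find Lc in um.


Lc = sigma_f * d / (2 * tau_i) = 4507 * 9.6 / (2 * 38) = 569.3 um

569.3 um


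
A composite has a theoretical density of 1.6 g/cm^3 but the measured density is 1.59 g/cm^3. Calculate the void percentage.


Void% = (rho_theo - rho_actual)/rho_theo * 100 = (1.6 - 1.59)/1.6 * 100 = 0.63%

0.63%


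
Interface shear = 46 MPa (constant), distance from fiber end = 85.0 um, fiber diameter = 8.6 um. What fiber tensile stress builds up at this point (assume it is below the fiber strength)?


Force balance: sigma_f * (pi*d^2/4) = tau * (pi*d) * x  ->  sigma_f = 4 * tau * x / d
sigma_f = 4 * 46 * 85.0 / 8.6 = 1818.6 MPa

1818.6 MPa


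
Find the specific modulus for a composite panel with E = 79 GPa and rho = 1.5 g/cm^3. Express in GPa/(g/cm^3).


Specific stiffness = E/rho = 79/1.5 = 52.7 GPa/(g/cm^3)

52.7 GPa/(g/cm^3)


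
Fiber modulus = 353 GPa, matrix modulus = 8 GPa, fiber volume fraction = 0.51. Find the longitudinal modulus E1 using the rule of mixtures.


E1 = Ef*Vf + Em*(1-Vf) = 353*0.51 + 8*0.49 = 183.95 GPa

183.95 GPa


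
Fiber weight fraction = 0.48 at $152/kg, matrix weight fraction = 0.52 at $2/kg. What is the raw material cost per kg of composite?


Cost = cost_f*Wf + cost_m*Wm = 152*0.48 + 2*0.52 = $74.0/kg

$74.0/kg


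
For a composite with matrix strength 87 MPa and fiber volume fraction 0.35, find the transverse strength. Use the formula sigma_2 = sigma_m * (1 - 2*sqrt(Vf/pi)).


factor = 1 - 2*sqrt(0.35/pi) = 0.3324
sigma_2 = 87 * 0.3324 = 28.92 MPa

28.92 MPa


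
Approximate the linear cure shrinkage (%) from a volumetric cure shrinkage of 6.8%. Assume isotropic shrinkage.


Linear shrinkage ≈ vol_shrink/3 = 6.8/3 = 2.267%

2.267%


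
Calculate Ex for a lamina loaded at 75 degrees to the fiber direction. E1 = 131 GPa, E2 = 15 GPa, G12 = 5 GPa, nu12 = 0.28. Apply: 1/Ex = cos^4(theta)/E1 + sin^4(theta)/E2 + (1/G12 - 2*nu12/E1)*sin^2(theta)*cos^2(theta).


cos^4(75) = 0.004487, sin^4(75) = 0.870513, sin^2(75)*cos^2(75) = 0.0625
1/G12 - 2*nu12/E1 = 1/5 - 2*0.28/131 = 0.195725 GPa^-1
1/Ex = 0.004487/131 + 0.870513/15 + 0.195725*0.0625 = 0.0703013 GPa^-1
Ex = 14.22 GPa

14.22 GPa


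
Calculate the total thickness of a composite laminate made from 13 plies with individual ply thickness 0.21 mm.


h = n * t_ply = 13 * 0.21 = 2.73 mm

2.73 mm


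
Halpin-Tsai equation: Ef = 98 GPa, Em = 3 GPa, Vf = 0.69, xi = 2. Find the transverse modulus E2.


eta = (Ef/Em - 1)/(Ef/Em + xi) = (32.6667 - 1)/(32.6667 + 2) = 0.9135
E2 = Em*(1+xi*eta*Vf)/(1-eta*Vf) = 18.34 GPa

18.34 GPa


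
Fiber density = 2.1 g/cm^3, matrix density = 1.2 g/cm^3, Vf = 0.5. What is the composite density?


rho_c = rho_f*Vf + rho_m*(1-Vf) = 2.1*0.5 + 1.2*0.5 = 1.65 g/cm^3

1.65 g/cm^3


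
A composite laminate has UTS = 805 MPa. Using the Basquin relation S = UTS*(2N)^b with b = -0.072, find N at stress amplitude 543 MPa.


N = 0.5 * (S/UTS)^(1/b) = 0.5 * (543/805)^(1/-0.072) = 118.5537 cycles

118.5537 cycles


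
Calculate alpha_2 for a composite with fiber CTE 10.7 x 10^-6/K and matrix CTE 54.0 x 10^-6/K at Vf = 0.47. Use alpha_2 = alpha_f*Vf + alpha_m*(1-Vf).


alpha_2 = alpha_f*Vf + alpha_m*(1-Vf) = 10.7*0.47 + 54.0*0.53 = 33.6 x 10^-6/K

33.6 x 10^-6/K


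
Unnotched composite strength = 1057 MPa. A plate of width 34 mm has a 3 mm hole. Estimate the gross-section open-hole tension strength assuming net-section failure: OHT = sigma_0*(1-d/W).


OHT = sigma_0*(1-d/W) = 1057*(1-3/34) = 963.7 MPa

963.7 MPa


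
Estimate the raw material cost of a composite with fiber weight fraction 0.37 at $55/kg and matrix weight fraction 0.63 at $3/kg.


Cost = cost_f*Wf + cost_m*Wm = 55*0.37 + 3*0.63 = $22.24/kg

$22.24/kg


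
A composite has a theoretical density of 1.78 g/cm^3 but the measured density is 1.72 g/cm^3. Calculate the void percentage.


Void% = (rho_theo - rho_actual)/rho_theo * 100 = (1.78 - 1.72)/1.78 * 100 = 3.37%

3.37%


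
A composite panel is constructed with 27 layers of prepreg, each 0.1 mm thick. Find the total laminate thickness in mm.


h = n * t_ply = 27 * 0.1 = 2.7 mm

2.7 mm


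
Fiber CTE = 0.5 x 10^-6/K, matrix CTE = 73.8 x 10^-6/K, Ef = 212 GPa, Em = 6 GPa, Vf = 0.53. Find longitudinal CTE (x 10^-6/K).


E1 = Ef*Vf + Em*(1-Vf) = 115.18
alpha_1 = (alpha_f*Ef*Vf + alpha_m*Em*(1-Vf))/E1 = 2.29 x 10^-6/K

2.29 x 10^-6/K


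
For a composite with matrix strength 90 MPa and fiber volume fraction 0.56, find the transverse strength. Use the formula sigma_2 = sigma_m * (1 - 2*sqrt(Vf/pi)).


factor = 1 - 2*sqrt(0.56/pi) = 0.1556
sigma_2 = 90 * 0.1556 = 14.0 MPa

14.0 MPa


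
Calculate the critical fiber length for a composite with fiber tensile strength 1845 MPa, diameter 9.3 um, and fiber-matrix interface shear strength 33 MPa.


Lc = sigma_f * d / (2 * tau_i) = 1845 * 9.3 / (2 * 33) = 260.0 um

260.0 um


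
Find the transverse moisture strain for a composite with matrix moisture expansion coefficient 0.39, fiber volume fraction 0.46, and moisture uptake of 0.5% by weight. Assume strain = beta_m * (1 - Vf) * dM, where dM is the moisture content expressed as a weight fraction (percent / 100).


dM = 0.5/100 = 0.005
strain = beta_m * (1-Vf) * dM = 0.39 * 0.54 * 0.005 = 0.001053

0.001053


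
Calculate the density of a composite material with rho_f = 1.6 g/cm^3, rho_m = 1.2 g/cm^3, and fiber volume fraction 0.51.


rho_c = rho_f*Vf + rho_m*(1-Vf) = 1.6*0.51 + 1.2*0.49 = 1.404 g/cm^3

1.404 g/cm^3


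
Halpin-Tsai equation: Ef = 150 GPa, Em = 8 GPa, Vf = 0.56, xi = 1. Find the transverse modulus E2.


eta = (Ef/Em - 1)/(Ef/Em + xi) = (18.75 - 1)/(18.75 + 1) = 0.8987
E2 = Em*(1+xi*eta*Vf)/(1-eta*Vf) = 24.21 GPa

24.21 GPa


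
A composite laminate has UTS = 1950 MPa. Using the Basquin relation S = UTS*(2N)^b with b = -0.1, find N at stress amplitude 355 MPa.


N = 0.5 * (S/UTS)^(1/b) = 0.5 * (355/1950)^(1/-0.1) = 1.2504e+07 cycles

1.2504e+07 cycles


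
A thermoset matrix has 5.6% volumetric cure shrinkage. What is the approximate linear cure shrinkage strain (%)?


Linear shrinkage ≈ vol_shrink/3 = 5.6/3 = 1.867%

1.867%


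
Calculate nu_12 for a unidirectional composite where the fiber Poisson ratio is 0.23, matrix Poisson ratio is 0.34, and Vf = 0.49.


nu_12 = nu_f*Vf + nu_m*(1-Vf) = 0.23*0.49 + 0.34*0.51 = 0.2861

0.2861


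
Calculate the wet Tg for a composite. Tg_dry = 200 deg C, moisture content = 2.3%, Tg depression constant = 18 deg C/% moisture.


Tg_wet = Tg_dry - k*moisture = 200 - 18*2.3 = 158.6 deg C

158.6 deg C


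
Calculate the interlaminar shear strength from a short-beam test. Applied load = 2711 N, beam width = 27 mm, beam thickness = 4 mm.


ILSS = 3F/(4bh) = 3*2711/(4*27*4) = 18.83 MPa

18.83 MPa


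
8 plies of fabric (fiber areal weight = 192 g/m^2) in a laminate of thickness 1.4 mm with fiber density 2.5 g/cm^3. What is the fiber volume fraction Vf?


Vf = n * FAW / (rho_f * h * 1000) = 8 * 192 / (2.5 * 1.4 * 1000) = 0.4389

0.4389


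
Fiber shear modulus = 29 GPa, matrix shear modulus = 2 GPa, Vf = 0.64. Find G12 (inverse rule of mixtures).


1/G12 = Vf/Gf + (1-Vf)/Gm = 0.64/29 + 0.36/2
G12 = 4.95 GPa

4.95 GPa


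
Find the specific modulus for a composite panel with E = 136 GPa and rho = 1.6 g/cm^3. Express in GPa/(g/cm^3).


Specific stiffness = E/rho = 136/1.6 = 85.0 GPa/(g/cm^3)

85.0 GPa/(g/cm^3)


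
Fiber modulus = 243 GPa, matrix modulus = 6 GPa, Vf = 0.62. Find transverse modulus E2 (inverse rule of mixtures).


1/E2 = Vf/Ef + (1-Vf)/Em = 0.62/243 + 0.38/6
E2 = 15.18 GPa

15.18 GPa


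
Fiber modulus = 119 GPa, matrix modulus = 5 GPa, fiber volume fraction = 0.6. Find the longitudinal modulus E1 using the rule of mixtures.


E1 = Ef*Vf + Em*(1-Vf) = 119*0.6 + 5*0.4 = 73.4 GPa

73.4 GPa


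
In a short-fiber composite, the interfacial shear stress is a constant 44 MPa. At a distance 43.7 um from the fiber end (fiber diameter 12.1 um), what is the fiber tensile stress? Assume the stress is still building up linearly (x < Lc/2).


Force balance: sigma_f * (pi*d^2/4) = tau * (pi*d) * x  ->  sigma_f = 4 * tau * x / d
sigma_f = 4 * 44 * 43.7 / 12.1 = 635.6 MPa

635.6 MPa


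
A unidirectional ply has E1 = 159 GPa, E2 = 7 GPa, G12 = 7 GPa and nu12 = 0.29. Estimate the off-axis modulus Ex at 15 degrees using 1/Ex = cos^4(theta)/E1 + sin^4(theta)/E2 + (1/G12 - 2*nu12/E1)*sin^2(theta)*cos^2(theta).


cos^4(15) = 0.870513, sin^4(15) = 0.004487, sin^2(15)*cos^2(15) = 0.0625
1/G12 - 2*nu12/E1 = 1/7 - 2*0.29/159 = 0.139209 GPa^-1
1/Ex = 0.870513/159 + 0.004487/7 + 0.139209*0.0625 = 0.0148165 GPa^-1
Ex = 67.49 GPa

67.49 GPa


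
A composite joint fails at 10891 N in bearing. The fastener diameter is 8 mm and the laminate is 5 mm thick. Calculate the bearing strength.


sigma_br = F/(d*h) = 10891/(8*5) = 272.3 MPa

272.3 MPa


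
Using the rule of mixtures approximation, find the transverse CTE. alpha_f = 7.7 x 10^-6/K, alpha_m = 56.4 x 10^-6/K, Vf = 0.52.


alpha_2 = alpha_f*Vf + alpha_m*(1-Vf) = 7.7*0.52 + 56.4*0.48 = 31.1 x 10^-6/K

31.1 x 10^-6/K


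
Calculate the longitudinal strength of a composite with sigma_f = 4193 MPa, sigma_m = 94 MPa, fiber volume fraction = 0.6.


sigma_1 = sigma_f*Vf + sigma_m*(1-Vf) = 4193*0.6 + 94*0.4 = 2553.4 MPa

2553.4 MPa


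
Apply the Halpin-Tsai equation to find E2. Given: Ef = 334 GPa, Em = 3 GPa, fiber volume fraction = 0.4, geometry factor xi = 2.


eta = (Ef/Em - 1)/(Ef/Em + xi) = (111.3333 - 1)/(111.3333 + 2) = 0.9735
E2 = Em*(1+xi*eta*Vf)/(1-eta*Vf) = 8.74 GPa

8.74 GPa


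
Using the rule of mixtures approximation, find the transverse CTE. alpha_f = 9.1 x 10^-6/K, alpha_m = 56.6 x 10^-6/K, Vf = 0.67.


alpha_2 = alpha_f*Vf + alpha_m*(1-Vf) = 9.1*0.67 + 56.6*0.33 = 24.8 x 10^-6/K

24.8 x 10^-6/K


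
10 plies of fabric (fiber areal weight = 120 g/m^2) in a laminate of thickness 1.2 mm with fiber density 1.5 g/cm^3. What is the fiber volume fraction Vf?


Vf = n * FAW / (rho_f * h * 1000) = 10 * 120 / (1.5 * 1.2 * 1000) = 0.6667

0.6667


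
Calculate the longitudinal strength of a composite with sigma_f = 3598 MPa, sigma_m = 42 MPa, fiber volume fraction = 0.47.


sigma_1 = sigma_f*Vf + sigma_m*(1-Vf) = 3598*0.47 + 42*0.53 = 1713.3 MPa

1713.3 MPa


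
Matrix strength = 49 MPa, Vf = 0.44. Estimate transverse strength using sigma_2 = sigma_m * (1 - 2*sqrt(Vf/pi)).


factor = 1 - 2*sqrt(0.44/pi) = 0.2515
sigma_2 = 49 * 0.2515 = 12.32 MPa

12.32 MPa


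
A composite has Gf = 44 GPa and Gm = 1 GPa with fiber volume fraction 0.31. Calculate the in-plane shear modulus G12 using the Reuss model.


1/G12 = Vf/Gf + (1-Vf)/Gm = 0.31/44 + 0.69/1
G12 = 1.43 GPa

1.43 GPa


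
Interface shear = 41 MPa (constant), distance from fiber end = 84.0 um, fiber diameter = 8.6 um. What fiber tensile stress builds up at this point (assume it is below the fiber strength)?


Force balance: sigma_f * (pi*d^2/4) = tau * (pi*d) * x  ->  sigma_f = 4 * tau * x / d
sigma_f = 4 * 41 * 84.0 / 8.6 = 1601.9 MPa

1601.9 MPa


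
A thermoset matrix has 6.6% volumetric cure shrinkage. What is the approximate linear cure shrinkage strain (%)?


Linear shrinkage ≈ vol_shrink/3 = 6.6/3 = 2.2%

2.2%


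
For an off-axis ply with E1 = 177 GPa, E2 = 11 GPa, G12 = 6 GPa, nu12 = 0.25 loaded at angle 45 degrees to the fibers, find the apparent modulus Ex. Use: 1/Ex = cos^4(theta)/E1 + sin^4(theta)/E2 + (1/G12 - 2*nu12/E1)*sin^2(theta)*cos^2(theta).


cos^4(45) = 0.25, sin^4(45) = 0.25, sin^2(45)*cos^2(45) = 0.25
1/G12 - 2*nu12/E1 = 1/6 - 2*0.25/177 = 0.163842 GPa^-1
1/Ex = 0.25/177 + 0.25/11 + 0.163842*0.25 = 0.0651002 GPa^-1
Ex = 15.36 GPa

15.36 GPa


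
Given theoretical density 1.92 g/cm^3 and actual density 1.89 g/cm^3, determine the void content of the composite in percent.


Void% = (rho_theo - rho_actual)/rho_theo * 100 = (1.92 - 1.89)/1.92 * 100 = 1.56%

1.56%


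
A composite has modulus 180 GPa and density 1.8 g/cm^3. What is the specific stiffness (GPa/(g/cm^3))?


Specific stiffness = E/rho = 180/1.8 = 100.0 GPa/(g/cm^3)

100.0 GPa/(g/cm^3)


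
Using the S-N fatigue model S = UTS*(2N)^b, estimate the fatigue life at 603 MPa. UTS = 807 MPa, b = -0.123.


N = 0.5 * (S/UTS)^(1/b) = 0.5 * (603/807)^(1/-0.123) = 5.3442 cycles

5.3442 cycles


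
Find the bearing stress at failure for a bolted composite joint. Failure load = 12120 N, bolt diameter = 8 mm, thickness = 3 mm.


sigma_br = F/(d*h) = 12120/(8*3) = 505.0 MPa

505.0 MPa


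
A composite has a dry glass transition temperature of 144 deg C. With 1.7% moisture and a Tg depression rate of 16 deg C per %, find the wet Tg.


Tg_wet = Tg_dry - k*moisture = 144 - 16*1.7 = 116.8 deg C

116.8 deg C


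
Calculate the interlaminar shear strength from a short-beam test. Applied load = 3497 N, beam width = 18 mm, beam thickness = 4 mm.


ILSS = 3F/(4bh) = 3*3497/(4*18*4) = 36.43 MPa

36.43 MPa


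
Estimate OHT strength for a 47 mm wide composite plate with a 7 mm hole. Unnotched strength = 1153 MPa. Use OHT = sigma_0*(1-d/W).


OHT = sigma_0*(1-d/W) = 1153*(1-7/47) = 981.3 MPa

981.3 MPa


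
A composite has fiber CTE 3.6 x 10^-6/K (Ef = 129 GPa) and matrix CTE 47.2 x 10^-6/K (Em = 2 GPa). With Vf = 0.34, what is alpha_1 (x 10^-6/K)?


E1 = Ef*Vf + Em*(1-Vf) = 45.18
alpha_1 = (alpha_f*Ef*Vf + alpha_m*Em*(1-Vf))/E1 = 4.87 x 10^-6/K

4.87 x 10^-6/K


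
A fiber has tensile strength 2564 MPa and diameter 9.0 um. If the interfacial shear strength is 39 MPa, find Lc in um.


Lc = sigma_f * d / (2 * tau_i) = 2564 * 9.0 / (2 * 39) = 295.8 um

295.8 um


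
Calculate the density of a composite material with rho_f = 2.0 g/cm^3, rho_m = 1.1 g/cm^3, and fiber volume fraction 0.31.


rho_c = rho_f*Vf + rho_m*(1-Vf) = 2.0*0.31 + 1.1*0.69 = 1.379 g/cm^3

1.379 g/cm^3


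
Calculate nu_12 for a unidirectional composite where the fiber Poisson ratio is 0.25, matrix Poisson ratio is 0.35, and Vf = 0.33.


nu_12 = nu_f*Vf + nu_m*(1-Vf) = 0.25*0.33 + 0.35*0.67 = 0.317

0.317


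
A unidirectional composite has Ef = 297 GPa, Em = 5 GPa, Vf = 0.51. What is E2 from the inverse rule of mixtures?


1/E2 = Vf/Ef + (1-Vf)/Em = 0.51/297 + 0.49/5
E2 = 10.03 GPa

10.03 GPa


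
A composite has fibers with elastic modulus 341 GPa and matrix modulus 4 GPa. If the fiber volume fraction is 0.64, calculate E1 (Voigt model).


E1 = Ef*Vf + Em*(1-Vf) = 341*0.64 + 4*0.36 = 219.68 GPa

219.68 GPa


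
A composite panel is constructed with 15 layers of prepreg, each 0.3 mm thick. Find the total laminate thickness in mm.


h = n * t_ply = 15 * 0.3 = 4.5 mm

4.5 mm


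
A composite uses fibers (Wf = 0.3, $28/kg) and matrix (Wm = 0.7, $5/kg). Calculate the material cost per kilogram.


Cost = cost_f*Wf + cost_m*Wm = 28*0.3 + 5*0.7 = $11.9/kg

$11.9/kg


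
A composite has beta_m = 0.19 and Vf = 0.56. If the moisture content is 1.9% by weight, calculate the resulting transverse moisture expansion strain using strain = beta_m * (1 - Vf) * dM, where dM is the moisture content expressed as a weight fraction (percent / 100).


dM = 1.9/100 = 0.019
strain = beta_m * (1-Vf) * dM = 0.19 * 0.44 * 0.019 = 0.0015884

0.0015884
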